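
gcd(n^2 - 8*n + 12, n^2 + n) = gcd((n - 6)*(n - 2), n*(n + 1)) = 1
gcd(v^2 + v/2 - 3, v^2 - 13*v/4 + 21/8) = v - 3/2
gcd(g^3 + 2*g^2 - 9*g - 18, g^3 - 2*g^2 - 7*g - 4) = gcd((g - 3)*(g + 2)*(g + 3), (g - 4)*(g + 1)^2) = 1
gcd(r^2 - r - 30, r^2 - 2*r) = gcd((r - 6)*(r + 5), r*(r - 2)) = 1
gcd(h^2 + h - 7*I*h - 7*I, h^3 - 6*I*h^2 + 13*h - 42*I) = h - 7*I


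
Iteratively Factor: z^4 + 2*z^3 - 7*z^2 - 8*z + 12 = (z + 3)*(z^3 - z^2 - 4*z + 4) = (z - 2)*(z + 3)*(z^2 + z - 2) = (z - 2)*(z + 2)*(z + 3)*(z - 1)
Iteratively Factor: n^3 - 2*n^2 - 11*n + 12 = (n - 4)*(n^2 + 2*n - 3) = (n - 4)*(n - 1)*(n + 3)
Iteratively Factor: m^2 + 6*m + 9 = (m + 3)*(m + 3)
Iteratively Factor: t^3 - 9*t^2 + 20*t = (t - 4)*(t^2 - 5*t) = t*(t - 4)*(t - 5)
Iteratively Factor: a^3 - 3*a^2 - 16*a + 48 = (a - 4)*(a^2 + a - 12) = (a - 4)*(a - 3)*(a + 4)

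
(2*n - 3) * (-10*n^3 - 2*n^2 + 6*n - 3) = -20*n^4 + 26*n^3 + 18*n^2 - 24*n + 9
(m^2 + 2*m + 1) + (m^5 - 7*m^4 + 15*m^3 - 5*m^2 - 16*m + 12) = m^5 - 7*m^4 + 15*m^3 - 4*m^2 - 14*m + 13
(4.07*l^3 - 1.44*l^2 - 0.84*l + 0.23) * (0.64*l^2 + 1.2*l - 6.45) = 2.6048*l^5 + 3.9624*l^4 - 28.5171*l^3 + 8.4272*l^2 + 5.694*l - 1.4835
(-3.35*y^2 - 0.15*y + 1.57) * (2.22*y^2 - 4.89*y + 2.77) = -7.437*y^4 + 16.0485*y^3 - 5.0606*y^2 - 8.0928*y + 4.3489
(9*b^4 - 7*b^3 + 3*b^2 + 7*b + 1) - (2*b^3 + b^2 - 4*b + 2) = 9*b^4 - 9*b^3 + 2*b^2 + 11*b - 1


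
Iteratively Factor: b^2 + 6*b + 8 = (b + 4)*(b + 2)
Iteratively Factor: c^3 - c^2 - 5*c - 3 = (c + 1)*(c^2 - 2*c - 3) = (c + 1)^2*(c - 3)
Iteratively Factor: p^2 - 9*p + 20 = (p - 4)*(p - 5)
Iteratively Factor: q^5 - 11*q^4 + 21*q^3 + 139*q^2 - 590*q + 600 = (q + 4)*(q^4 - 15*q^3 + 81*q^2 - 185*q + 150) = (q - 5)*(q + 4)*(q^3 - 10*q^2 + 31*q - 30) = (q - 5)*(q - 3)*(q + 4)*(q^2 - 7*q + 10) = (q - 5)^2*(q - 3)*(q + 4)*(q - 2)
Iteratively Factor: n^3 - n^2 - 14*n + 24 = (n + 4)*(n^2 - 5*n + 6) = (n - 2)*(n + 4)*(n - 3)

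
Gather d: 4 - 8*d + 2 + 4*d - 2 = 4 - 4*d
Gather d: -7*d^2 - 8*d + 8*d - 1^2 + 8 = 7 - 7*d^2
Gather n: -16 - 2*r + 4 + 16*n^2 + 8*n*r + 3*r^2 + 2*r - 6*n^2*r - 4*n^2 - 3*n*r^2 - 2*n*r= n^2*(12 - 6*r) + n*(-3*r^2 + 6*r) + 3*r^2 - 12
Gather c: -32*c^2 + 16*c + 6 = -32*c^2 + 16*c + 6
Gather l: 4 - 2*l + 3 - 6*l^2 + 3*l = -6*l^2 + l + 7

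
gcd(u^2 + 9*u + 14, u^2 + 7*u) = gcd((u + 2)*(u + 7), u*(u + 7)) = u + 7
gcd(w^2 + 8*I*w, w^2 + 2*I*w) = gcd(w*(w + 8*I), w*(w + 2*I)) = w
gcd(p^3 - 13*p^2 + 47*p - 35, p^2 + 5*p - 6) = p - 1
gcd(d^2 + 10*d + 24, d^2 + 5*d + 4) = d + 4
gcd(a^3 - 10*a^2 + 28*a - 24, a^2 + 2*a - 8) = a - 2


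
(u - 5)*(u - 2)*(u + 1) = u^3 - 6*u^2 + 3*u + 10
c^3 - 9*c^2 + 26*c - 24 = (c - 4)*(c - 3)*(c - 2)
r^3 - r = r*(r - 1)*(r + 1)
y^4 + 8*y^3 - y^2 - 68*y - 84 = (y - 3)*(y + 2)^2*(y + 7)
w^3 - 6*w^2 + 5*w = w*(w - 5)*(w - 1)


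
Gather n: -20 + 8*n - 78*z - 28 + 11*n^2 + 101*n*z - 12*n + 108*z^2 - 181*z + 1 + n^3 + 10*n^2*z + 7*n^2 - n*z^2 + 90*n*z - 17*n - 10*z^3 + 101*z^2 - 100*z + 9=n^3 + n^2*(10*z + 18) + n*(-z^2 + 191*z - 21) - 10*z^3 + 209*z^2 - 359*z - 38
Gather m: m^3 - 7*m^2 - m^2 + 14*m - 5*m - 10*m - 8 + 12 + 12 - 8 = m^3 - 8*m^2 - m + 8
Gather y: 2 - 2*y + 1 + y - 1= 2 - y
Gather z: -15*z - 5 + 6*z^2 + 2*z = 6*z^2 - 13*z - 5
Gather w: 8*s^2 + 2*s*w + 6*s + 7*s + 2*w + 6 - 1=8*s^2 + 13*s + w*(2*s + 2) + 5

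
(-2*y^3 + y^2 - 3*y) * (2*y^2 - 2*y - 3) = -4*y^5 + 6*y^4 - 2*y^3 + 3*y^2 + 9*y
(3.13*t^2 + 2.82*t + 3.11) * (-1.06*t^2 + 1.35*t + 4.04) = -3.3178*t^4 + 1.2363*t^3 + 13.1556*t^2 + 15.5913*t + 12.5644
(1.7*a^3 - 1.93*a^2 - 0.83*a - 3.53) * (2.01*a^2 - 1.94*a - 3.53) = 3.417*a^5 - 7.1773*a^4 - 3.9251*a^3 + 1.3278*a^2 + 9.7781*a + 12.4609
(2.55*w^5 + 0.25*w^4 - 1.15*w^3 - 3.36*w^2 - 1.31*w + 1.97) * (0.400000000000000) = 1.02*w^5 + 0.1*w^4 - 0.46*w^3 - 1.344*w^2 - 0.524*w + 0.788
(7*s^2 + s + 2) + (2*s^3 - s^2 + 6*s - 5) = 2*s^3 + 6*s^2 + 7*s - 3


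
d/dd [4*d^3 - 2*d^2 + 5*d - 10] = 12*d^2 - 4*d + 5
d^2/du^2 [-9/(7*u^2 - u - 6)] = 18*(-49*u^2 + 7*u + (14*u - 1)^2 + 42)/(-7*u^2 + u + 6)^3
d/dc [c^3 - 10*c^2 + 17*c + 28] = 3*c^2 - 20*c + 17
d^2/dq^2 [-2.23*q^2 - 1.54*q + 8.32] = -4.46000000000000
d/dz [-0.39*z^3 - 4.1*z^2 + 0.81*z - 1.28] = -1.17*z^2 - 8.2*z + 0.81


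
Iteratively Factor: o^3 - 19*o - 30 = (o + 3)*(o^2 - 3*o - 10) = (o + 2)*(o + 3)*(o - 5)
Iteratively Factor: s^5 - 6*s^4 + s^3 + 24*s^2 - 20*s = (s)*(s^4 - 6*s^3 + s^2 + 24*s - 20) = s*(s - 1)*(s^3 - 5*s^2 - 4*s + 20) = s*(s - 1)*(s + 2)*(s^2 - 7*s + 10) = s*(s - 2)*(s - 1)*(s + 2)*(s - 5)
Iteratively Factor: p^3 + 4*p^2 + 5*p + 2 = (p + 1)*(p^2 + 3*p + 2) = (p + 1)*(p + 2)*(p + 1)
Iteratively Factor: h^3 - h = (h + 1)*(h^2 - h) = (h - 1)*(h + 1)*(h)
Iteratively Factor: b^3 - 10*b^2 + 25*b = (b)*(b^2 - 10*b + 25) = b*(b - 5)*(b - 5)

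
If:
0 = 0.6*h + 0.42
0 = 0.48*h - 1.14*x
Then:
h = -0.70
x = -0.29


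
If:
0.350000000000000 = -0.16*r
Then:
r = -2.19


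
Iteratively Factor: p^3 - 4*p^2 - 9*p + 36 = (p + 3)*(p^2 - 7*p + 12) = (p - 4)*(p + 3)*(p - 3)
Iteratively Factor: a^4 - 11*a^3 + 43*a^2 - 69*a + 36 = (a - 3)*(a^3 - 8*a^2 + 19*a - 12) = (a - 4)*(a - 3)*(a^2 - 4*a + 3) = (a - 4)*(a - 3)^2*(a - 1)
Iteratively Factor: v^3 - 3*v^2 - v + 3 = (v - 3)*(v^2 - 1) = (v - 3)*(v + 1)*(v - 1)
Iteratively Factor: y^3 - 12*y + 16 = (y - 2)*(y^2 + 2*y - 8) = (y - 2)*(y + 4)*(y - 2)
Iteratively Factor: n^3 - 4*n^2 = (n - 4)*(n^2) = n*(n - 4)*(n)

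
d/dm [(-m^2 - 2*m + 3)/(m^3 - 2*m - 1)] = (2*(m + 1)*(-m^3 + 2*m + 1) + (3*m^2 - 2)*(m^2 + 2*m - 3))/(-m^3 + 2*m + 1)^2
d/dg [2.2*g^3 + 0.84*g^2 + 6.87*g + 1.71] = 6.6*g^2 + 1.68*g + 6.87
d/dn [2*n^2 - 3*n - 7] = 4*n - 3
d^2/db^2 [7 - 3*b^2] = -6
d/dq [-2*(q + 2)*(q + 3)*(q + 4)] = -6*q^2 - 36*q - 52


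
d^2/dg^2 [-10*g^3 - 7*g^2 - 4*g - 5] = -60*g - 14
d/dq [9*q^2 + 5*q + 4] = 18*q + 5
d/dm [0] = 0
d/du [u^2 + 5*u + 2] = 2*u + 5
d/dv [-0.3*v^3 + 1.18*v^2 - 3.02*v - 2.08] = -0.9*v^2 + 2.36*v - 3.02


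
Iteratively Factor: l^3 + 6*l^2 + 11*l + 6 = (l + 3)*(l^2 + 3*l + 2) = (l + 2)*(l + 3)*(l + 1)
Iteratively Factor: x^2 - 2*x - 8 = (x + 2)*(x - 4)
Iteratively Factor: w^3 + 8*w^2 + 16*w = (w)*(w^2 + 8*w + 16) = w*(w + 4)*(w + 4)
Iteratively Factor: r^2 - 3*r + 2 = (r - 2)*(r - 1)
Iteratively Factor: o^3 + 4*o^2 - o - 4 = (o + 4)*(o^2 - 1) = (o - 1)*(o + 4)*(o + 1)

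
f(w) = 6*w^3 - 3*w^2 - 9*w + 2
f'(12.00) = 2511.00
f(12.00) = 9830.00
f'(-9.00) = 1503.00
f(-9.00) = -4534.00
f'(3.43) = 182.19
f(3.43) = 177.96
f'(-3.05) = 176.74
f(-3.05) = -168.69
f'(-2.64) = 132.29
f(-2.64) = -105.55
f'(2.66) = 102.40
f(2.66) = 69.76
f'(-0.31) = -5.41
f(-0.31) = 4.32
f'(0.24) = -9.40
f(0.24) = -0.25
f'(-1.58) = 45.42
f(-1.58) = -14.94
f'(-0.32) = -5.24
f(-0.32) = 4.38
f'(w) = 18*w^2 - 6*w - 9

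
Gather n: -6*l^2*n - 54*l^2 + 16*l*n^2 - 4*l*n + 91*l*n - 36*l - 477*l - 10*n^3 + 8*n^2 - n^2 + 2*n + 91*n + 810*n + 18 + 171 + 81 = -54*l^2 - 513*l - 10*n^3 + n^2*(16*l + 7) + n*(-6*l^2 + 87*l + 903) + 270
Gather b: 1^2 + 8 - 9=0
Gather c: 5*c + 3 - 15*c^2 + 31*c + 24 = -15*c^2 + 36*c + 27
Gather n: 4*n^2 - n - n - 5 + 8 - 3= 4*n^2 - 2*n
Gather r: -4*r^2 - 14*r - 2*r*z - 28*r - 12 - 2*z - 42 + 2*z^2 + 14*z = -4*r^2 + r*(-2*z - 42) + 2*z^2 + 12*z - 54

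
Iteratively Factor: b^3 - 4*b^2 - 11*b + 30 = (b - 5)*(b^2 + b - 6) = (b - 5)*(b + 3)*(b - 2)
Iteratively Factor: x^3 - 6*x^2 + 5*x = (x)*(x^2 - 6*x + 5) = x*(x - 5)*(x - 1)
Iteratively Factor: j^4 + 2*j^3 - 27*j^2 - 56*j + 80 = (j - 1)*(j^3 + 3*j^2 - 24*j - 80) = (j - 1)*(j + 4)*(j^2 - j - 20) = (j - 5)*(j - 1)*(j + 4)*(j + 4)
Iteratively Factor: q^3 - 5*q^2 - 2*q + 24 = (q - 4)*(q^2 - q - 6) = (q - 4)*(q - 3)*(q + 2)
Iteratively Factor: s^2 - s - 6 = (s - 3)*(s + 2)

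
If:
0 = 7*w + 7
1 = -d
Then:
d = -1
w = -1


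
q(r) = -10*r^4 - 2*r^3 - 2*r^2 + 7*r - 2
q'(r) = -40*r^3 - 6*r^2 - 4*r + 7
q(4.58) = -4604.13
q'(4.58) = -3980.05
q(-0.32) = -4.48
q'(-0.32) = 8.98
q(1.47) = -49.08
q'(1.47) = -138.91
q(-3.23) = -1066.53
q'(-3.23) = 1305.25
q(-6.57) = -18199.22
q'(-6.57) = 11118.03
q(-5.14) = -6799.18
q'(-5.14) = 5300.91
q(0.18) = -0.83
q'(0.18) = 5.85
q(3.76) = -2108.99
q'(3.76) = -2219.16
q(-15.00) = -500057.00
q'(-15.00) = 133717.00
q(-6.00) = -12644.00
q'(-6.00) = 8455.00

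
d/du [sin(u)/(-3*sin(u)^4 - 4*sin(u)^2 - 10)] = (9*sin(u)^4 + 4*sin(u)^2 - 10)*cos(u)/(3*sin(u)^4 + 4*sin(u)^2 + 10)^2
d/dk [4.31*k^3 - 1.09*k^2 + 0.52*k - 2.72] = 12.93*k^2 - 2.18*k + 0.52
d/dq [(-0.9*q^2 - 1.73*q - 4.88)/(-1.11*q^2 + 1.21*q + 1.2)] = (-3.0093*q^2 - 12.9936*q + 3.8288)/(1.2321*q^4 - 2.6862*q^3 - 1.1999*q^2 + 2.904*q + 1.44)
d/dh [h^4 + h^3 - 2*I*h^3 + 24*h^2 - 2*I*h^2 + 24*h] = 4*h^3 + h^2*(3 - 6*I) + 4*h*(12 - I) + 24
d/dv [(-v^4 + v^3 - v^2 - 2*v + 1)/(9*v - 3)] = (-9*v^4 + 10*v^3 - 6*v^2 + 2*v - 1)/(3*(9*v^2 - 6*v + 1))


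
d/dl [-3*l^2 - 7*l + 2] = -6*l - 7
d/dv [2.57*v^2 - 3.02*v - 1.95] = 5.14*v - 3.02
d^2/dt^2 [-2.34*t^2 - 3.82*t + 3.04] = -4.68000000000000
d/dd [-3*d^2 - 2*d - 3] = -6*d - 2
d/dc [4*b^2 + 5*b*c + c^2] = 5*b + 2*c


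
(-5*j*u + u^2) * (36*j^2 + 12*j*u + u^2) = -180*j^3*u - 24*j^2*u^2 + 7*j*u^3 + u^4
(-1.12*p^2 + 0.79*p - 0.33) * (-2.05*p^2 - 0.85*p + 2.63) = 2.296*p^4 - 0.6675*p^3 - 2.9406*p^2 + 2.3582*p - 0.8679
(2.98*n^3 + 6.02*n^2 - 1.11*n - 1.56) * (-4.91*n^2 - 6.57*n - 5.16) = -14.6318*n^5 - 49.1368*n^4 - 49.4781*n^3 - 16.1109*n^2 + 15.9768*n + 8.0496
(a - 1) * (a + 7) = a^2 + 6*a - 7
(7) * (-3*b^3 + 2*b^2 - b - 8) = -21*b^3 + 14*b^2 - 7*b - 56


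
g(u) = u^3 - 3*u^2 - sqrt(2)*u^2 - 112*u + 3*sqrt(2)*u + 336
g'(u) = 3*u^2 - 6*u - 2*sqrt(2)*u - 112 + 3*sqrt(2)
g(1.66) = 149.53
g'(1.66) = -114.15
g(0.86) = 240.70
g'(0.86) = -113.13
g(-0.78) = 416.89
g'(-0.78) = -99.05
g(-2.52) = 563.51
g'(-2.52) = -66.46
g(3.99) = -100.71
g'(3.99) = -95.22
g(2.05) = 105.16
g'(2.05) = -113.25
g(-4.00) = 632.40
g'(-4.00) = -24.44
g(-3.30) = 607.59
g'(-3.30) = -45.95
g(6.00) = -253.46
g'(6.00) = -52.73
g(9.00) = -262.37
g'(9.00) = 55.79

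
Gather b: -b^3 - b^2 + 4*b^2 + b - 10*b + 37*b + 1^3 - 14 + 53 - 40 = -b^3 + 3*b^2 + 28*b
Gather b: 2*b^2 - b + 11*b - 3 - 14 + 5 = 2*b^2 + 10*b - 12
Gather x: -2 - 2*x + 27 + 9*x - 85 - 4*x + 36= 3*x - 24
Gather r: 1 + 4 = 5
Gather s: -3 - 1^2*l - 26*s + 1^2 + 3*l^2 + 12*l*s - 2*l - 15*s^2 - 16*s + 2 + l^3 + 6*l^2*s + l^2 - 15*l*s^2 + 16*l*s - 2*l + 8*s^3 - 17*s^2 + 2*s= l^3 + 4*l^2 - 5*l + 8*s^3 + s^2*(-15*l - 32) + s*(6*l^2 + 28*l - 40)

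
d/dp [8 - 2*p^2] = -4*p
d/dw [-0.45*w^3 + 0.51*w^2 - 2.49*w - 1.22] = -1.35*w^2 + 1.02*w - 2.49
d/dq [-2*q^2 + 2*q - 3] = 2 - 4*q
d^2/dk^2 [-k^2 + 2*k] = -2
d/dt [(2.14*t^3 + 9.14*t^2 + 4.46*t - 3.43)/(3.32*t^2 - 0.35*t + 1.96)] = (7.1048*t^4 - 1.498*t^3 - 5.423*t^2 + 58.604*t + 7.5411)/(11.0224*t^4 - 2.324*t^3 + 13.1369*t^2 - 1.372*t + 3.8416)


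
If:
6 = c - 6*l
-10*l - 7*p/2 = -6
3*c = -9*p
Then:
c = 32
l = 13/3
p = -32/3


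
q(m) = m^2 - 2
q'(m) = 2*m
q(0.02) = -2.00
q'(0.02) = 0.04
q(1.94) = 1.76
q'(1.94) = 3.88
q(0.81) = -1.34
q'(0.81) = 1.62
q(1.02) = -0.96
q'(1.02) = 2.04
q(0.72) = -1.48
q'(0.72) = 1.44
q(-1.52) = 0.31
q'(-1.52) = -3.04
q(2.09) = 2.37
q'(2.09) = 4.18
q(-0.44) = -1.81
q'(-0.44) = -0.88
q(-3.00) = 7.00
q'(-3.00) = -6.00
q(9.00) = 79.00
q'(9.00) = 18.00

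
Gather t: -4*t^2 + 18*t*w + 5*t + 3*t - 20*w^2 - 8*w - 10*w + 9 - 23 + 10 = -4*t^2 + t*(18*w + 8) - 20*w^2 - 18*w - 4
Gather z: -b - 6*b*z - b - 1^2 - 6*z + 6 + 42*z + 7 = -2*b + z*(36 - 6*b) + 12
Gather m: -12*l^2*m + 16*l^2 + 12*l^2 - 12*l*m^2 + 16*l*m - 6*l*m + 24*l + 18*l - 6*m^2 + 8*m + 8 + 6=28*l^2 + 42*l + m^2*(-12*l - 6) + m*(-12*l^2 + 10*l + 8) + 14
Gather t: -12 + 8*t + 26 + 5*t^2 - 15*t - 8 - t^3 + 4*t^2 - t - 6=-t^3 + 9*t^2 - 8*t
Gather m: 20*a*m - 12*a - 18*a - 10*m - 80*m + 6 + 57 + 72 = -30*a + m*(20*a - 90) + 135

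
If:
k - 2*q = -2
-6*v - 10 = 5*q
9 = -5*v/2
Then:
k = 66/25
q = 58/25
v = -18/5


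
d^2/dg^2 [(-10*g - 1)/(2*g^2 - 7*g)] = 2*(-40*g^3 - 12*g^2 + 42*g - 49)/(g^3*(8*g^3 - 84*g^2 + 294*g - 343))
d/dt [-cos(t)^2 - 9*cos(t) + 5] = (2*cos(t) + 9)*sin(t)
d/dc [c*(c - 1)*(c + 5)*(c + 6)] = 4*c^3 + 30*c^2 + 38*c - 30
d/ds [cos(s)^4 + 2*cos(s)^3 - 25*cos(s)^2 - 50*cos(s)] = 2*(-2*cos(s)^3 - 3*cos(s)^2 + 25*cos(s) + 25)*sin(s)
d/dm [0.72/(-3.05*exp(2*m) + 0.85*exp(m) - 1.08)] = (4.392*exp(m) - 0.612)*exp(m)/(3.05*exp(2*m) - 0.85*exp(m) + 1.08)^2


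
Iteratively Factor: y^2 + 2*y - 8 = (y - 2)*(y + 4)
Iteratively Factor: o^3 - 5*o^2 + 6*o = (o)*(o^2 - 5*o + 6) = o*(o - 2)*(o - 3)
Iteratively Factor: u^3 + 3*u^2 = (u)*(u^2 + 3*u) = u^2*(u + 3)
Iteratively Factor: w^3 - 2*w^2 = (w)*(w^2 - 2*w) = w^2*(w - 2)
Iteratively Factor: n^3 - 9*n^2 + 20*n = (n)*(n^2 - 9*n + 20) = n*(n - 5)*(n - 4)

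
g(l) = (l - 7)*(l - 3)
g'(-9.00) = -28.00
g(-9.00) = 192.00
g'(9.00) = 8.00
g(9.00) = 12.00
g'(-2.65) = -15.30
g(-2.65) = 54.52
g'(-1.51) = -13.02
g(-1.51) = 38.38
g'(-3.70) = -17.40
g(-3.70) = 71.69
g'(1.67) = -6.66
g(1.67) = 7.09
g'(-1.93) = -13.86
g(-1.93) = 44.02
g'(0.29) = -9.42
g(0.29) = 18.18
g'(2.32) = -5.36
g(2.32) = 3.18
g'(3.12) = -3.76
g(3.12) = -0.47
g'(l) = 2*l - 10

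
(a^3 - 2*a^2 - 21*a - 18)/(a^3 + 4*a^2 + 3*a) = (a - 6)/a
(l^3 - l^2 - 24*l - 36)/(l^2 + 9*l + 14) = (l^2 - 3*l - 18)/(l + 7)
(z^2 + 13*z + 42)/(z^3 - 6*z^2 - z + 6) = (z^2 + 13*z + 42)/(z^3 - 6*z^2 - z + 6)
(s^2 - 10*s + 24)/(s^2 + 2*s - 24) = (s - 6)/(s + 6)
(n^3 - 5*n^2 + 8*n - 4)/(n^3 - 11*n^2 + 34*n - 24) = (n^2 - 4*n + 4)/(n^2 - 10*n + 24)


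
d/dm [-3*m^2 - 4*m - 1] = -6*m - 4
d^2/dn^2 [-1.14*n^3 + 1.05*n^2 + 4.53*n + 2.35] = 2.1 - 6.84*n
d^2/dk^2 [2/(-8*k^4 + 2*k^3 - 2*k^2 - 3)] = 8*(-2*k^2*(16*k^2 - 3*k + 2)^2 + (24*k^2 - 3*k + 1)*(8*k^4 - 2*k^3 + 2*k^2 + 3))/(8*k^4 - 2*k^3 + 2*k^2 + 3)^3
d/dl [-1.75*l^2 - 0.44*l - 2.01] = -3.5*l - 0.44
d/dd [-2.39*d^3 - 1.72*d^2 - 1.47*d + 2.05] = -7.17*d^2 - 3.44*d - 1.47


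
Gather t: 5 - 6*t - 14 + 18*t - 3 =12*t - 12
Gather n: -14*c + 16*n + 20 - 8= -14*c + 16*n + 12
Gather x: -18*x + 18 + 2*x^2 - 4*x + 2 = 2*x^2 - 22*x + 20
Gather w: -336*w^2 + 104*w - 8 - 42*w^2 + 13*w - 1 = -378*w^2 + 117*w - 9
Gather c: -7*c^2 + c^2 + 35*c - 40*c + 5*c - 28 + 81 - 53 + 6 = 6 - 6*c^2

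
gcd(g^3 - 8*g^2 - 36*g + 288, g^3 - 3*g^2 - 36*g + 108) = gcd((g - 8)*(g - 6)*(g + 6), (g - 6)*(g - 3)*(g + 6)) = g^2 - 36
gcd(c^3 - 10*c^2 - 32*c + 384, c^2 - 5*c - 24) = c - 8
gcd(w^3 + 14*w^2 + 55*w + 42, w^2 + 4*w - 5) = 1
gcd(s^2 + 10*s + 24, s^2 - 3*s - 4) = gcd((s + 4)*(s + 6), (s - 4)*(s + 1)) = 1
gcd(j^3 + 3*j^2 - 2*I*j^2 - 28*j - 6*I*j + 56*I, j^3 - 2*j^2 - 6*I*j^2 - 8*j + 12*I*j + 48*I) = j - 4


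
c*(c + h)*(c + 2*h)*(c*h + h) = c^4*h + 3*c^3*h^2 + c^3*h + 2*c^2*h^3 + 3*c^2*h^2 + 2*c*h^3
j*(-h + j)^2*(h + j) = h^3*j - h^2*j^2 - h*j^3 + j^4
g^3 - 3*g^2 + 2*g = g*(g - 2)*(g - 1)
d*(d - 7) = d^2 - 7*d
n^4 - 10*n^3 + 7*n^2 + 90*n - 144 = (n - 8)*(n - 3)*(n - 2)*(n + 3)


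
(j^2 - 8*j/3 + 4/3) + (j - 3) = j^2 - 5*j/3 - 5/3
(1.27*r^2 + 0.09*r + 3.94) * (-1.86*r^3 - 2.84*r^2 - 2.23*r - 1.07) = -2.3622*r^5 - 3.7742*r^4 - 10.4161*r^3 - 12.7492*r^2 - 8.8825*r - 4.2158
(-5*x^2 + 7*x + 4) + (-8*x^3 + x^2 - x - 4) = -8*x^3 - 4*x^2 + 6*x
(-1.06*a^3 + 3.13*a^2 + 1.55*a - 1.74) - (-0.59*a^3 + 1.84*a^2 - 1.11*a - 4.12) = -0.47*a^3 + 1.29*a^2 + 2.66*a + 2.38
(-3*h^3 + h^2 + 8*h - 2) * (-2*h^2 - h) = 6*h^5 + h^4 - 17*h^3 - 4*h^2 + 2*h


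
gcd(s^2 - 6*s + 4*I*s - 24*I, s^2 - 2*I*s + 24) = s + 4*I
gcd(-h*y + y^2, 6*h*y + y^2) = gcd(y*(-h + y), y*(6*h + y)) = y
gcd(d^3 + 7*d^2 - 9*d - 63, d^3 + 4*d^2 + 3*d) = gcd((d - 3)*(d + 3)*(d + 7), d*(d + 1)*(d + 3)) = d + 3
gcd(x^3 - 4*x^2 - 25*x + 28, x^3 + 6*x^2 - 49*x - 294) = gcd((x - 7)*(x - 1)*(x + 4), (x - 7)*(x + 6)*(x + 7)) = x - 7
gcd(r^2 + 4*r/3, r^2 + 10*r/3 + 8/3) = r + 4/3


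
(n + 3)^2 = n^2 + 6*n + 9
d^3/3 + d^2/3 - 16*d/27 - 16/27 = (d/3 + 1/3)*(d - 4/3)*(d + 4/3)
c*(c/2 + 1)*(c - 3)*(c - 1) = c^4/2 - c^3 - 5*c^2/2 + 3*c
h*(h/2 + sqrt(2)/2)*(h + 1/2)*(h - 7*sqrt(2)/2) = h^4/2 - 5*sqrt(2)*h^3/4 + h^3/4 - 7*h^2/2 - 5*sqrt(2)*h^2/8 - 7*h/4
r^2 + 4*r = r*(r + 4)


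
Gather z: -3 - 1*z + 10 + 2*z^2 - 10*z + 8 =2*z^2 - 11*z + 15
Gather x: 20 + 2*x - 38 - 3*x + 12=-x - 6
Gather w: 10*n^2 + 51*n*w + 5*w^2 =10*n^2 + 51*n*w + 5*w^2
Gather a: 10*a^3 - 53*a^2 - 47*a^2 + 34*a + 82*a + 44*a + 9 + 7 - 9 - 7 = 10*a^3 - 100*a^2 + 160*a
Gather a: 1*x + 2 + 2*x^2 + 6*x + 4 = 2*x^2 + 7*x + 6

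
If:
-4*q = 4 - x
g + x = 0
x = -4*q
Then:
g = -2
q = -1/2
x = 2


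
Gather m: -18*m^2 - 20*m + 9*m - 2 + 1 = -18*m^2 - 11*m - 1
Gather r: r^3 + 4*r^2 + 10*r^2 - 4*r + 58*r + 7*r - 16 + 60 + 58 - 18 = r^3 + 14*r^2 + 61*r + 84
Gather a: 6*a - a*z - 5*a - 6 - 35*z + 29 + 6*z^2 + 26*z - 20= a*(1 - z) + 6*z^2 - 9*z + 3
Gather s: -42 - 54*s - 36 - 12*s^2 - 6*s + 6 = -12*s^2 - 60*s - 72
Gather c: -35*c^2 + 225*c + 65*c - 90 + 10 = -35*c^2 + 290*c - 80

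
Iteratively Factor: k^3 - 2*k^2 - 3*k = (k - 3)*(k^2 + k) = (k - 3)*(k + 1)*(k)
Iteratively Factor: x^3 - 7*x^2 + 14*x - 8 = (x - 4)*(x^2 - 3*x + 2) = (x - 4)*(x - 1)*(x - 2)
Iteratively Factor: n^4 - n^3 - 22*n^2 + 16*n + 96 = (n - 3)*(n^3 + 2*n^2 - 16*n - 32) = (n - 3)*(n + 2)*(n^2 - 16) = (n - 4)*(n - 3)*(n + 2)*(n + 4)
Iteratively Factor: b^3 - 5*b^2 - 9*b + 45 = (b + 3)*(b^2 - 8*b + 15) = (b - 5)*(b + 3)*(b - 3)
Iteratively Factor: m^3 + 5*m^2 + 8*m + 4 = (m + 2)*(m^2 + 3*m + 2) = (m + 2)^2*(m + 1)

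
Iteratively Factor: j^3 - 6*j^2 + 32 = (j + 2)*(j^2 - 8*j + 16) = (j - 4)*(j + 2)*(j - 4)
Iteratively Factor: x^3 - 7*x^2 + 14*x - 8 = (x - 1)*(x^2 - 6*x + 8) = (x - 4)*(x - 1)*(x - 2)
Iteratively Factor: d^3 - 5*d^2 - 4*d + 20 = (d + 2)*(d^2 - 7*d + 10) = (d - 2)*(d + 2)*(d - 5)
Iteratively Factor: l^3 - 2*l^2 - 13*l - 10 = (l + 1)*(l^2 - 3*l - 10) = (l + 1)*(l + 2)*(l - 5)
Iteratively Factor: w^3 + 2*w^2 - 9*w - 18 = (w + 2)*(w^2 - 9) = (w + 2)*(w + 3)*(w - 3)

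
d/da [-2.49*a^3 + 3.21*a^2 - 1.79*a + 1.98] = -7.47*a^2 + 6.42*a - 1.79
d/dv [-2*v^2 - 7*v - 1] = -4*v - 7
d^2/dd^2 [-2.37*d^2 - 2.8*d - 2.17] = -4.74000000000000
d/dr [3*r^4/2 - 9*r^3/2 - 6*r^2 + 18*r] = 6*r^3 - 27*r^2/2 - 12*r + 18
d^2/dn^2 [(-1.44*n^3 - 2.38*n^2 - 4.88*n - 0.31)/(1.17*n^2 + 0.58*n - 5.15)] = (1.77635683940025e-15*n^5 + 7.105427357601e-15*n^4 - 28.4526*n^3 - 62.782614*n^2 - 406.843236*n - 159.344598)/(1.601613*n^6 + 2.381886*n^5 - 19.968741*n^4 - 20.773628*n^3 + 87.896595*n^2 + 46.14915*n - 136.590875)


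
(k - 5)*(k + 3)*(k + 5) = k^3 + 3*k^2 - 25*k - 75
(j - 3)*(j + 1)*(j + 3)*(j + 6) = j^4 + 7*j^3 - 3*j^2 - 63*j - 54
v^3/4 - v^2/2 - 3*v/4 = v*(v/4 + 1/4)*(v - 3)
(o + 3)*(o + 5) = o^2 + 8*o + 15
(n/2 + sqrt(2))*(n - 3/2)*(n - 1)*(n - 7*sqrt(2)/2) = n^4/2 - 5*n^3/4 - 3*sqrt(2)*n^3/4 - 25*n^2/4 + 15*sqrt(2)*n^2/8 - 9*sqrt(2)*n/8 + 35*n/2 - 21/2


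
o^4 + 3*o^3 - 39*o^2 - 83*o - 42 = (o - 6)*(o + 1)^2*(o + 7)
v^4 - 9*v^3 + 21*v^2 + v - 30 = (v - 5)*(v - 3)*(v - 2)*(v + 1)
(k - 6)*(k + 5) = k^2 - k - 30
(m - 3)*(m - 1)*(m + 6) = m^3 + 2*m^2 - 21*m + 18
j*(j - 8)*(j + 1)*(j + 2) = j^4 - 5*j^3 - 22*j^2 - 16*j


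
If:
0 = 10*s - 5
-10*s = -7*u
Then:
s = 1/2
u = 5/7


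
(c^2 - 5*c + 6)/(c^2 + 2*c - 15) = (c - 2)/(c + 5)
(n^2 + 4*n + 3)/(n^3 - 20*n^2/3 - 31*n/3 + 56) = 3*(n + 1)/(3*n^2 - 29*n + 56)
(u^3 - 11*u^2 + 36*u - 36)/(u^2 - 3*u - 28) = (-u^3 + 11*u^2 - 36*u + 36)/(-u^2 + 3*u + 28)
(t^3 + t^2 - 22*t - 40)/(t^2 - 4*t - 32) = (t^2 - 3*t - 10)/(t - 8)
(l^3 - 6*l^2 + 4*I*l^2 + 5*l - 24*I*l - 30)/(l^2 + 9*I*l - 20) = (l^2 - l*(6 + I) + 6*I)/(l + 4*I)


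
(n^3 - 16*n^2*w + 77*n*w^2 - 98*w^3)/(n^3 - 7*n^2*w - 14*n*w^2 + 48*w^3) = (-n^2 + 14*n*w - 49*w^2)/(-n^2 + 5*n*w + 24*w^2)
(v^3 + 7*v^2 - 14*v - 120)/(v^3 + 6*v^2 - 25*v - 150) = (v - 4)/(v - 5)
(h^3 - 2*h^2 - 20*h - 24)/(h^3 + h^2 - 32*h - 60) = (h + 2)/(h + 5)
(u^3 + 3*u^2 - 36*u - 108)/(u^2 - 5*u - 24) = (u^2 - 36)/(u - 8)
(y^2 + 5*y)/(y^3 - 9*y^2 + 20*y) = (y + 5)/(y^2 - 9*y + 20)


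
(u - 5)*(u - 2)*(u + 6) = u^3 - u^2 - 32*u + 60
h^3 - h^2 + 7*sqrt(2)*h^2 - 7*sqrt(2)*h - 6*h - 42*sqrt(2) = (h - 3)*(h + 2)*(h + 7*sqrt(2))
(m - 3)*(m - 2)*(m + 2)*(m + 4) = m^4 + m^3 - 16*m^2 - 4*m + 48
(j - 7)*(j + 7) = j^2 - 49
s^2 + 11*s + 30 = (s + 5)*(s + 6)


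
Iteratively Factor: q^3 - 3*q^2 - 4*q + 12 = (q - 3)*(q^2 - 4) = (q - 3)*(q + 2)*(q - 2)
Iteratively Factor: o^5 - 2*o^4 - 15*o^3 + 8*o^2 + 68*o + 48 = (o + 2)*(o^4 - 4*o^3 - 7*o^2 + 22*o + 24) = (o + 2)^2*(o^3 - 6*o^2 + 5*o + 12) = (o - 4)*(o + 2)^2*(o^2 - 2*o - 3) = (o - 4)*(o + 1)*(o + 2)^2*(o - 3)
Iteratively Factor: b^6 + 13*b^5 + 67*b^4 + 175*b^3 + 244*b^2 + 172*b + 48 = (b + 2)*(b^5 + 11*b^4 + 45*b^3 + 85*b^2 + 74*b + 24) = (b + 2)^2*(b^4 + 9*b^3 + 27*b^2 + 31*b + 12) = (b + 1)*(b + 2)^2*(b^3 + 8*b^2 + 19*b + 12) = (b + 1)*(b + 2)^2*(b + 4)*(b^2 + 4*b + 3) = (b + 1)^2*(b + 2)^2*(b + 4)*(b + 3)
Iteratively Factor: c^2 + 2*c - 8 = (c - 2)*(c + 4)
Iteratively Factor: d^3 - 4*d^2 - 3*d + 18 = (d + 2)*(d^2 - 6*d + 9) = (d - 3)*(d + 2)*(d - 3)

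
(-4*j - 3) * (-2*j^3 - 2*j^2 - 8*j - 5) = 8*j^4 + 14*j^3 + 38*j^2 + 44*j + 15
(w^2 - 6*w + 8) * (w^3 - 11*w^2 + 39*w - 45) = w^5 - 17*w^4 + 113*w^3 - 367*w^2 + 582*w - 360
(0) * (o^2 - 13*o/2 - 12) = 0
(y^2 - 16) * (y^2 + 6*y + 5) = y^4 + 6*y^3 - 11*y^2 - 96*y - 80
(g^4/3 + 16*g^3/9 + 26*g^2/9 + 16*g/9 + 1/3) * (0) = 0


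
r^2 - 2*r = r*(r - 2)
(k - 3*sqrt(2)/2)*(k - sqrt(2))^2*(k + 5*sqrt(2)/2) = k^4 - sqrt(2)*k^3 - 19*k^2/2 + 17*sqrt(2)*k - 15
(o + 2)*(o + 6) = o^2 + 8*o + 12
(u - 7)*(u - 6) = u^2 - 13*u + 42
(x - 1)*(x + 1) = x^2 - 1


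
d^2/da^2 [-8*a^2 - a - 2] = -16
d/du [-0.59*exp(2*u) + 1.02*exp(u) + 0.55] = (1.02 - 1.18*exp(u))*exp(u)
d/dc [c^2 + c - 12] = 2*c + 1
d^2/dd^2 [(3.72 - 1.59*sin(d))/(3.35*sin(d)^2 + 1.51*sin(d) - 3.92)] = (17.843775*sin(d)^5 - 175.033815*sin(d)^4 + 33.13887*sin(d)^3 + 56.0115959999999*sin(d)^2 - 9.96040799999994*sin(d) + 95.842968)/(3.35*sin(d)^2 + 1.51*sin(d) - 3.92)^3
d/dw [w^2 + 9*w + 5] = 2*w + 9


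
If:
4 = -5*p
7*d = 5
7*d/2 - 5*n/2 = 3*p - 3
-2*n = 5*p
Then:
No Solution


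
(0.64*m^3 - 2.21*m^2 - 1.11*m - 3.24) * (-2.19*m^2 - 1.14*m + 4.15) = -1.4016*m^5 + 4.1103*m^4 + 7.6063*m^3 - 0.8105*m^2 - 0.9129*m - 13.446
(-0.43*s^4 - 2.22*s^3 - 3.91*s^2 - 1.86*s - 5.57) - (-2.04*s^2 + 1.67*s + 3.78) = -0.43*s^4 - 2.22*s^3 - 1.87*s^2 - 3.53*s - 9.35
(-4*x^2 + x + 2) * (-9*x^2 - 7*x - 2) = 36*x^4 + 19*x^3 - 17*x^2 - 16*x - 4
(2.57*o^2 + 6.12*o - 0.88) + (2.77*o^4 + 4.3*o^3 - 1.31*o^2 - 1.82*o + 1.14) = 2.77*o^4 + 4.3*o^3 + 1.26*o^2 + 4.3*o + 0.26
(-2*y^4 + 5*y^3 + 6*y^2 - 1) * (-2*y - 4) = 4*y^5 - 2*y^4 - 32*y^3 - 24*y^2 + 2*y + 4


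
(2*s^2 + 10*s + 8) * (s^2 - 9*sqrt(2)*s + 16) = 2*s^4 - 18*sqrt(2)*s^3 + 10*s^3 - 90*sqrt(2)*s^2 + 40*s^2 - 72*sqrt(2)*s + 160*s + 128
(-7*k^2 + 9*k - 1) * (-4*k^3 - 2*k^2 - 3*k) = 28*k^5 - 22*k^4 + 7*k^3 - 25*k^2 + 3*k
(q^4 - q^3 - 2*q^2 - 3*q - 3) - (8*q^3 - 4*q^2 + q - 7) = q^4 - 9*q^3 + 2*q^2 - 4*q + 4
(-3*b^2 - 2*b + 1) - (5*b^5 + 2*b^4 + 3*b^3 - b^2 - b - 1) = -5*b^5 - 2*b^4 - 3*b^3 - 2*b^2 - b + 2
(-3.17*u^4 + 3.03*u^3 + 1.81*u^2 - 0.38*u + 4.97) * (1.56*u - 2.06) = -4.9452*u^5 + 11.257*u^4 - 3.4182*u^3 - 4.3214*u^2 + 8.536*u - 10.2382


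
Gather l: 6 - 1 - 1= 4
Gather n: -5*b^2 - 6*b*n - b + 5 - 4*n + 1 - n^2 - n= -5*b^2 - b - n^2 + n*(-6*b - 5) + 6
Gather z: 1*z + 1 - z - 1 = 0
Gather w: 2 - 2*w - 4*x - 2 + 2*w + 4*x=0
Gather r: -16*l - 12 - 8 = -16*l - 20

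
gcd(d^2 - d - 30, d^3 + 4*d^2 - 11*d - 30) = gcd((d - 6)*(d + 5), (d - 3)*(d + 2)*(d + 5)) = d + 5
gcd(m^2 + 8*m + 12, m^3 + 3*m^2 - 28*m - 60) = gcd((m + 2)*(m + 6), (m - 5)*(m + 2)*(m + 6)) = m^2 + 8*m + 12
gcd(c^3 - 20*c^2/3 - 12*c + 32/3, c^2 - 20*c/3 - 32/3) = c - 8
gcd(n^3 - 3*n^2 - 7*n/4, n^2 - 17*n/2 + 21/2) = 1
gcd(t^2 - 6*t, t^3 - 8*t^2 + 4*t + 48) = t - 6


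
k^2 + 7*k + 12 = (k + 3)*(k + 4)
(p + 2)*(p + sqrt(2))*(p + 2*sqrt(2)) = p^3 + 2*p^2 + 3*sqrt(2)*p^2 + 4*p + 6*sqrt(2)*p + 8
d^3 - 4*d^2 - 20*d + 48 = (d - 6)*(d - 2)*(d + 4)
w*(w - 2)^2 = w^3 - 4*w^2 + 4*w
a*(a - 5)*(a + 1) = a^3 - 4*a^2 - 5*a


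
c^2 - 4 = (c - 2)*(c + 2)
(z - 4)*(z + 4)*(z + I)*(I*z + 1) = I*z^4 - 15*I*z^2 - 16*I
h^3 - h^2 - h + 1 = (h - 1)^2*(h + 1)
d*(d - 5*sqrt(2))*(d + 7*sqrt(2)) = d^3 + 2*sqrt(2)*d^2 - 70*d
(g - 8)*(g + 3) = g^2 - 5*g - 24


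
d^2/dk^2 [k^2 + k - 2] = 2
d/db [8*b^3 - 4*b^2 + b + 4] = 24*b^2 - 8*b + 1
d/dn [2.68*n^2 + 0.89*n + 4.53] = 5.36*n + 0.89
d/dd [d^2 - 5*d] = 2*d - 5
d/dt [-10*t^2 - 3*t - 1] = -20*t - 3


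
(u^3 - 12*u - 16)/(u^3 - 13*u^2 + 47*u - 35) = (u^3 - 12*u - 16)/(u^3 - 13*u^2 + 47*u - 35)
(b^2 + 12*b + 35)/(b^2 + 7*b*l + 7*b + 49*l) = (b + 5)/(b + 7*l)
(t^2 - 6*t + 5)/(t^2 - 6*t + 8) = (t^2 - 6*t + 5)/(t^2 - 6*t + 8)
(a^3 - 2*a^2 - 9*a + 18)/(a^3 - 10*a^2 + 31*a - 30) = (a + 3)/(a - 5)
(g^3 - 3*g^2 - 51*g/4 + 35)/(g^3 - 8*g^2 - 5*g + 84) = (g^2 + g - 35/4)/(g^2 - 4*g - 21)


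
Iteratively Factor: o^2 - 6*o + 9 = (o - 3)*(o - 3)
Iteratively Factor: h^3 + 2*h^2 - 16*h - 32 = (h + 4)*(h^2 - 2*h - 8) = (h + 2)*(h + 4)*(h - 4)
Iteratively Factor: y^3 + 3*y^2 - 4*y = (y)*(y^2 + 3*y - 4) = y*(y + 4)*(y - 1)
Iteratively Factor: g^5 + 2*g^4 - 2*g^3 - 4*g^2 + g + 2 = (g + 2)*(g^4 - 2*g^2 + 1) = (g - 1)*(g + 2)*(g^3 + g^2 - g - 1) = (g - 1)*(g + 1)*(g + 2)*(g^2 - 1) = (g - 1)*(g + 1)^2*(g + 2)*(g - 1)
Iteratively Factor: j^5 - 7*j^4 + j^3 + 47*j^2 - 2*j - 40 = (j - 5)*(j^4 - 2*j^3 - 9*j^2 + 2*j + 8) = (j - 5)*(j + 1)*(j^3 - 3*j^2 - 6*j + 8) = (j - 5)*(j - 4)*(j + 1)*(j^2 + j - 2) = (j - 5)*(j - 4)*(j + 1)*(j + 2)*(j - 1)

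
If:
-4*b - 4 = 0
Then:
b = -1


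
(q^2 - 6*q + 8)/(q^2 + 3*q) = (q^2 - 6*q + 8)/(q*(q + 3))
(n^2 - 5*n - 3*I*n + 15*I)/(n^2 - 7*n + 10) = (n - 3*I)/(n - 2)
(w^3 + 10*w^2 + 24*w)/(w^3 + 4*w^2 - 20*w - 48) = w*(w + 4)/(w^2 - 2*w - 8)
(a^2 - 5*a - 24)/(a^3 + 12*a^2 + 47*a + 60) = (a - 8)/(a^2 + 9*a + 20)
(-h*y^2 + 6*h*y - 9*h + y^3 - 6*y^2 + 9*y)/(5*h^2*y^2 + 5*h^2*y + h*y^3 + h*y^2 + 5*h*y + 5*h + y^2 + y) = (-h*y^2 + 6*h*y - 9*h + y^3 - 6*y^2 + 9*y)/(5*h^2*y^2 + 5*h^2*y + h*y^3 + h*y^2 + 5*h*y + 5*h + y^2 + y)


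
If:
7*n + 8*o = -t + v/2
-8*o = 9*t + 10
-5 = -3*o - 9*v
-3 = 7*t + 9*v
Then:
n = 259/1494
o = 2/83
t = -94/83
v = 409/747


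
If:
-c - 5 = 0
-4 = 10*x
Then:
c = -5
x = -2/5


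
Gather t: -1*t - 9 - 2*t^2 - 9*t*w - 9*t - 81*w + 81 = -2*t^2 + t*(-9*w - 10) - 81*w + 72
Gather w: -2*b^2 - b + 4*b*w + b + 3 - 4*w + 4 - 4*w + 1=-2*b^2 + w*(4*b - 8) + 8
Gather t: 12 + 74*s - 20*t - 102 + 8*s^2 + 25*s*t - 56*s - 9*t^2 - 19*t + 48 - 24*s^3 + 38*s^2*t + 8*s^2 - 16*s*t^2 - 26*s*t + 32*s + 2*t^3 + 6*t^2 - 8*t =-24*s^3 + 16*s^2 + 50*s + 2*t^3 + t^2*(-16*s - 3) + t*(38*s^2 - s - 47) - 42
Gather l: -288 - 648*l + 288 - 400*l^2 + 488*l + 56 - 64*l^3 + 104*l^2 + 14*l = -64*l^3 - 296*l^2 - 146*l + 56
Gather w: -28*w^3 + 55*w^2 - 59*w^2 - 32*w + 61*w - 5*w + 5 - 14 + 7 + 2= -28*w^3 - 4*w^2 + 24*w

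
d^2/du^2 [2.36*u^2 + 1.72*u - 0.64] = 4.72000000000000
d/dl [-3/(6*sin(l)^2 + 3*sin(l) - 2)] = 9*(4*sin(l) + 1)*cos(l)/(6*sin(l)^2 + 3*sin(l) - 2)^2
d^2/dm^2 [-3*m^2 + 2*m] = -6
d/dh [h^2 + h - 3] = 2*h + 1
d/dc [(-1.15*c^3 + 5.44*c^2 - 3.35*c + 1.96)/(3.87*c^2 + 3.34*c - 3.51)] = (-4.4505*c^4 - 7.682*c^3 + 43.2436*c^2 - 53.3592*c + 5.2121)/(14.9769*c^4 + 25.8516*c^3 - 16.0118*c^2 - 23.4468*c + 12.3201)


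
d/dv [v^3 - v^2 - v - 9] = 3*v^2 - 2*v - 1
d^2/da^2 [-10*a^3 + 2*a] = -60*a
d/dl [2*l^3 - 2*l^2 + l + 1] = 6*l^2 - 4*l + 1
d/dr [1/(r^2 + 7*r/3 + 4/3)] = 3*(-6*r - 7)/(3*r^2 + 7*r + 4)^2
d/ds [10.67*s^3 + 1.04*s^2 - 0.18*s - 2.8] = 32.01*s^2 + 2.08*s - 0.18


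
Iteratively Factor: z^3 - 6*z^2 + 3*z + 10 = (z - 2)*(z^2 - 4*z - 5) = (z - 5)*(z - 2)*(z + 1)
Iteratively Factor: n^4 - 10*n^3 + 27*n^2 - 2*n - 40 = (n - 4)*(n^3 - 6*n^2 + 3*n + 10) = (n - 4)*(n + 1)*(n^2 - 7*n + 10) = (n - 5)*(n - 4)*(n + 1)*(n - 2)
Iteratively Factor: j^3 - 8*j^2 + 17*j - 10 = (j - 1)*(j^2 - 7*j + 10) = (j - 5)*(j - 1)*(j - 2)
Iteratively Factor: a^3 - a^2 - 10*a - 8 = (a + 1)*(a^2 - 2*a - 8) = (a + 1)*(a + 2)*(a - 4)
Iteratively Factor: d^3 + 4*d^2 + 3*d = (d + 3)*(d^2 + d) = d*(d + 3)*(d + 1)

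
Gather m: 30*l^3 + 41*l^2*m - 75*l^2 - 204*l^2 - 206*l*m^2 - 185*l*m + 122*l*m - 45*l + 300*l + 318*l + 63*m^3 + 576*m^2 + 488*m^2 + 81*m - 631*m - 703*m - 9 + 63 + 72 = 30*l^3 - 279*l^2 + 573*l + 63*m^3 + m^2*(1064 - 206*l) + m*(41*l^2 - 63*l - 1253) + 126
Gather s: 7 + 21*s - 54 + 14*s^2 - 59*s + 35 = 14*s^2 - 38*s - 12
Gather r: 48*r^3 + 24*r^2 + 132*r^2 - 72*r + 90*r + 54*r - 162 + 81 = 48*r^3 + 156*r^2 + 72*r - 81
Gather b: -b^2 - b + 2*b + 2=-b^2 + b + 2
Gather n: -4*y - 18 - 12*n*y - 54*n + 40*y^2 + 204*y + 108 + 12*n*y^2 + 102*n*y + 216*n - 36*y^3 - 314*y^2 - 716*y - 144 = n*(12*y^2 + 90*y + 162) - 36*y^3 - 274*y^2 - 516*y - 54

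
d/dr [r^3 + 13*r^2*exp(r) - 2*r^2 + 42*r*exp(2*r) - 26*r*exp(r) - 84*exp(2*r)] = 13*r^2*exp(r) + 3*r^2 + 84*r*exp(2*r) - 4*r - 126*exp(2*r) - 26*exp(r)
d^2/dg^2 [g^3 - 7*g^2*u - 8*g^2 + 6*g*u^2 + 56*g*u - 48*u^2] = 6*g - 14*u - 16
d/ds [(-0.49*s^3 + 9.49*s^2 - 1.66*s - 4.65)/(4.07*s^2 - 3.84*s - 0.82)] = (-1.9943*s^4 + 3.7632*s^3 - 28.48*s^2 + 22.2874*s - 16.4948)/(16.5649*s^4 - 31.2576*s^3 + 8.0708*s^2 + 6.2976*s + 0.6724)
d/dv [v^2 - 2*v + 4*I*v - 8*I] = 2*v - 2 + 4*I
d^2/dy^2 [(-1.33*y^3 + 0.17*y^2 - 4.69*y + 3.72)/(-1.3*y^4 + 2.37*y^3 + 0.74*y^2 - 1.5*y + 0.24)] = (4.49539999999999*y^9 - 1.72379999999998*y^8 + 105.93258*y^7 - 400.145174*y^6 + 517.134426*y^5 - 205.821072*y^4 - 59.16526*y^3 + 18.493776*y^2 + 32.9328*y - 12.06144)/(2.197*y^12 - 12.0159*y^11 + 18.15411*y^10 + 7.972587*y^9 - 39.279678*y^8 + 17.161254*y^7 + 21.495088*y^6 - 18.866772*y^5 - 0.0454319999999999*y^4 + 4.563864*y^3 - 1.747872*y^2 + 0.2592*y - 0.013824)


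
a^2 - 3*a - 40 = (a - 8)*(a + 5)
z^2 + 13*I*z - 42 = (z + 6*I)*(z + 7*I)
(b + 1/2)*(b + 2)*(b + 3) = b^3 + 11*b^2/2 + 17*b/2 + 3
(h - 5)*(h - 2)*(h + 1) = h^3 - 6*h^2 + 3*h + 10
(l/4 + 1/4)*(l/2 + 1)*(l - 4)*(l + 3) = l^4/8 + l^3/4 - 13*l^2/8 - 19*l/4 - 3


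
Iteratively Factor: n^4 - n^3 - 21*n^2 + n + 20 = (n + 4)*(n^3 - 5*n^2 - n + 5) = (n + 1)*(n + 4)*(n^2 - 6*n + 5) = (n - 1)*(n + 1)*(n + 4)*(n - 5)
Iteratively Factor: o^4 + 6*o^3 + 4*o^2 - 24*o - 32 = (o - 2)*(o^3 + 8*o^2 + 20*o + 16) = (o - 2)*(o + 2)*(o^2 + 6*o + 8) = (o - 2)*(o + 2)^2*(o + 4)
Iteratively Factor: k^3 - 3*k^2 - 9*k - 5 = (k + 1)*(k^2 - 4*k - 5) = (k + 1)^2*(k - 5)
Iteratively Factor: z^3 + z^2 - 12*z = (z - 3)*(z^2 + 4*z) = (z - 3)*(z + 4)*(z)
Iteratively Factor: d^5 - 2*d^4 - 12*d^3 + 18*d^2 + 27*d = (d - 3)*(d^4 + d^3 - 9*d^2 - 9*d) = d*(d - 3)*(d^3 + d^2 - 9*d - 9) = d*(d - 3)*(d + 1)*(d^2 - 9) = d*(d - 3)^2*(d + 1)*(d + 3)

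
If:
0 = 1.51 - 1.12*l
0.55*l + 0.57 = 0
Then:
No Solution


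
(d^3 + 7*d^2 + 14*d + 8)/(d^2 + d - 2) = (d^2 + 5*d + 4)/(d - 1)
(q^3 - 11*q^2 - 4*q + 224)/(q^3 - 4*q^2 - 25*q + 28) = (q - 8)/(q - 1)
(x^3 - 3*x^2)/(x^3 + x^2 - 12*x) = x/(x + 4)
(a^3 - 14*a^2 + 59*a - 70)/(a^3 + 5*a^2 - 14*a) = (a^2 - 12*a + 35)/(a*(a + 7))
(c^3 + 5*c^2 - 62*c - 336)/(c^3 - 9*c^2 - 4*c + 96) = (c^2 + 13*c + 42)/(c^2 - c - 12)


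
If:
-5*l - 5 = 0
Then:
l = -1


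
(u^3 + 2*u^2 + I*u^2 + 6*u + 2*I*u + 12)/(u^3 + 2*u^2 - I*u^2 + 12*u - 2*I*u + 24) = (u - 2*I)/(u - 4*I)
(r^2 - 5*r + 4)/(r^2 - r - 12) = (r - 1)/(r + 3)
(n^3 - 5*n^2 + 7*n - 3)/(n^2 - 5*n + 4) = (n^2 - 4*n + 3)/(n - 4)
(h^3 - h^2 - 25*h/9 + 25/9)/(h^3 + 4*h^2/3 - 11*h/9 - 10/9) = (3*h - 5)/(3*h + 2)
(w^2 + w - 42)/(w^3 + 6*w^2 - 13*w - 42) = (w - 6)/(w^2 - w - 6)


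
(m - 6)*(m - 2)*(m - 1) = m^3 - 9*m^2 + 20*m - 12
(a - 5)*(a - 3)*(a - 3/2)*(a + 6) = a^4 - 7*a^3/2 - 30*a^2 + 279*a/2 - 135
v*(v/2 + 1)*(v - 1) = v^3/2 + v^2/2 - v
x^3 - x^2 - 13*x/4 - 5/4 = (x - 5/2)*(x + 1/2)*(x + 1)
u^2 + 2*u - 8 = (u - 2)*(u + 4)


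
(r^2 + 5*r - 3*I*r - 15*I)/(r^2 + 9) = (r + 5)/(r + 3*I)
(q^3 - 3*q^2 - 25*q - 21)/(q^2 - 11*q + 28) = (q^2 + 4*q + 3)/(q - 4)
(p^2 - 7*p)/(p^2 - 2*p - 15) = p*(7 - p)/(-p^2 + 2*p + 15)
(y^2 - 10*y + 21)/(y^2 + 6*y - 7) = (y^2 - 10*y + 21)/(y^2 + 6*y - 7)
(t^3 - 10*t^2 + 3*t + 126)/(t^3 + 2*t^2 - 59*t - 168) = (t^2 - 13*t + 42)/(t^2 - t - 56)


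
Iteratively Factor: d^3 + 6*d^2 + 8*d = (d + 2)*(d^2 + 4*d) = (d + 2)*(d + 4)*(d)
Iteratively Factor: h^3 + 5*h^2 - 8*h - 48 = (h + 4)*(h^2 + h - 12) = (h - 3)*(h + 4)*(h + 4)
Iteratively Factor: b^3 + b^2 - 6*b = (b + 3)*(b^2 - 2*b) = (b - 2)*(b + 3)*(b)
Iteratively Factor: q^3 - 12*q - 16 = (q + 2)*(q^2 - 2*q - 8) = (q - 4)*(q + 2)*(q + 2)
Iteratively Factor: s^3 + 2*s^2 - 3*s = (s - 1)*(s^2 + 3*s) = s*(s - 1)*(s + 3)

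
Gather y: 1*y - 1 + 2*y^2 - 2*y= 2*y^2 - y - 1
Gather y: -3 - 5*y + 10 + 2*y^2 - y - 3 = 2*y^2 - 6*y + 4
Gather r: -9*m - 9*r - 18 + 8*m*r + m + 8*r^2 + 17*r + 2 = -8*m + 8*r^2 + r*(8*m + 8) - 16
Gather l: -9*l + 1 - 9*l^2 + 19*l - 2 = -9*l^2 + 10*l - 1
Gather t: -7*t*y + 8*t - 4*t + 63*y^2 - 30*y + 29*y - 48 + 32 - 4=t*(4 - 7*y) + 63*y^2 - y - 20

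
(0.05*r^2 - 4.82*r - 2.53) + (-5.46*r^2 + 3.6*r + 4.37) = -5.41*r^2 - 1.22*r + 1.84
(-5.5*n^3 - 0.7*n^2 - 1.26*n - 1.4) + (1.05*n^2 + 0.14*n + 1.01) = -5.5*n^3 + 0.35*n^2 - 1.12*n - 0.39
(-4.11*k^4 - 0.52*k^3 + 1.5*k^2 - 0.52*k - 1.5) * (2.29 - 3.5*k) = 14.385*k^5 - 7.5919*k^4 - 6.4408*k^3 + 5.255*k^2 + 4.0592*k - 3.435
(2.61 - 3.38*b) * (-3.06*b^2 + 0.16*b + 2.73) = 10.3428*b^3 - 8.5274*b^2 - 8.8098*b + 7.1253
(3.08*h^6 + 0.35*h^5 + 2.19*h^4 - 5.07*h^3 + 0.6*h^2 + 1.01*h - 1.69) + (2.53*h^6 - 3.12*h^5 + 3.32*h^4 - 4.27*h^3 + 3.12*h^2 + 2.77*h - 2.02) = 5.61*h^6 - 2.77*h^5 + 5.51*h^4 - 9.34*h^3 + 3.72*h^2 + 3.78*h - 3.71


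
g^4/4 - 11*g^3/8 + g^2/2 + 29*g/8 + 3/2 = (g/4 + 1/4)*(g - 4)*(g - 3)*(g + 1/2)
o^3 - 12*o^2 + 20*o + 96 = (o - 8)*(o - 6)*(o + 2)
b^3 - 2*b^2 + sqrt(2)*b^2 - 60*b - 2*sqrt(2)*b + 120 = (b - 2)*(b - 5*sqrt(2))*(b + 6*sqrt(2))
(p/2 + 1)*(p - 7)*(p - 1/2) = p^3/2 - 11*p^2/4 - 23*p/4 + 7/2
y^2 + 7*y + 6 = (y + 1)*(y + 6)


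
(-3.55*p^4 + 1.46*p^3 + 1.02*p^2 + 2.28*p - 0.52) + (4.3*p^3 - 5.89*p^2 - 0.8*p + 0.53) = -3.55*p^4 + 5.76*p^3 - 4.87*p^2 + 1.48*p + 0.01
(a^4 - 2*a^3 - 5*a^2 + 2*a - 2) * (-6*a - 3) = -6*a^5 + 9*a^4 + 36*a^3 + 3*a^2 + 6*a + 6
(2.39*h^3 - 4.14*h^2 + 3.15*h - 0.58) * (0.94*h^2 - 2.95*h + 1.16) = 2.2466*h^5 - 10.9421*h^4 + 17.9464*h^3 - 14.6401*h^2 + 5.365*h - 0.6728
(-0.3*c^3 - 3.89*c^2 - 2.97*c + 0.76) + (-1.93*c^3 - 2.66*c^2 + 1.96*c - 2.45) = -2.23*c^3 - 6.55*c^2 - 1.01*c - 1.69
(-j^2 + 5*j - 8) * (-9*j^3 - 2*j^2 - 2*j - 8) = 9*j^5 - 43*j^4 + 64*j^3 + 14*j^2 - 24*j + 64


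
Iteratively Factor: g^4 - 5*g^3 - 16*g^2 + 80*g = (g)*(g^3 - 5*g^2 - 16*g + 80) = g*(g - 4)*(g^2 - g - 20) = g*(g - 5)*(g - 4)*(g + 4)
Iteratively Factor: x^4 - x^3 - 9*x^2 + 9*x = (x - 1)*(x^3 - 9*x) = (x - 1)*(x + 3)*(x^2 - 3*x) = (x - 3)*(x - 1)*(x + 3)*(x)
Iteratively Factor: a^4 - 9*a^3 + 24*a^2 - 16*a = (a)*(a^3 - 9*a^2 + 24*a - 16) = a*(a - 4)*(a^2 - 5*a + 4) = a*(a - 4)^2*(a - 1)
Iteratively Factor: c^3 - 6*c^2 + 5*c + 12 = (c - 4)*(c^2 - 2*c - 3) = (c - 4)*(c - 3)*(c + 1)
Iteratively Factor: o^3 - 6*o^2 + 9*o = (o)*(o^2 - 6*o + 9) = o*(o - 3)*(o - 3)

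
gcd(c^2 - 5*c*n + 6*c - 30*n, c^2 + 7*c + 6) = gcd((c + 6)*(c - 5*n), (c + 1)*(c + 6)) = c + 6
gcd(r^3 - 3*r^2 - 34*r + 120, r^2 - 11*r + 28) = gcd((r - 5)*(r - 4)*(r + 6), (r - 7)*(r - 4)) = r - 4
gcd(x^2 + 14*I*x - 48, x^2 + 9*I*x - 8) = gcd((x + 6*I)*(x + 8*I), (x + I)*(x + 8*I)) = x + 8*I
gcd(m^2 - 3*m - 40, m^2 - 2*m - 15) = 1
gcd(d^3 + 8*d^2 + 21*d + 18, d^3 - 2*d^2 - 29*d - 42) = d^2 + 5*d + 6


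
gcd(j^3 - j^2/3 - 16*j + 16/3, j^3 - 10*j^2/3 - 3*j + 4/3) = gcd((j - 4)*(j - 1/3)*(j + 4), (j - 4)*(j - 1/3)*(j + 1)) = j^2 - 13*j/3 + 4/3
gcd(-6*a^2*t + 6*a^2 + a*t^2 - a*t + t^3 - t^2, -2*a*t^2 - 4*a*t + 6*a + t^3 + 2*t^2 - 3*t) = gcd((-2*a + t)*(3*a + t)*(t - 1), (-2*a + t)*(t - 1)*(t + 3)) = -2*a*t + 2*a + t^2 - t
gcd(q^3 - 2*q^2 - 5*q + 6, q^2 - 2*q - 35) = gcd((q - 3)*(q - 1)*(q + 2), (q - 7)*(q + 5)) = 1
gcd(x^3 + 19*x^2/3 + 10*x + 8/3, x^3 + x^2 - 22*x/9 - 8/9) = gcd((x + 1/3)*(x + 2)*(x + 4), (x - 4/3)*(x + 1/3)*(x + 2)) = x^2 + 7*x/3 + 2/3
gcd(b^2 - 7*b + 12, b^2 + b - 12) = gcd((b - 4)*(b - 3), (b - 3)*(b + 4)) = b - 3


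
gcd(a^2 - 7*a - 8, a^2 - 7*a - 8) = a^2 - 7*a - 8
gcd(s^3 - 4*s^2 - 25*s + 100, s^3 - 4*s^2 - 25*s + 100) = s^3 - 4*s^2 - 25*s + 100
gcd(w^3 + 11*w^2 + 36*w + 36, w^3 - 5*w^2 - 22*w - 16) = w + 2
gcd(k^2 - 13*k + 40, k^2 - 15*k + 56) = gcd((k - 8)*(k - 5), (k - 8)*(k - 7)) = k - 8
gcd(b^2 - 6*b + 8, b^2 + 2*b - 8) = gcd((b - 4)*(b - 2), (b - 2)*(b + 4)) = b - 2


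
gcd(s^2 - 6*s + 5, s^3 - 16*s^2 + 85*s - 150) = s - 5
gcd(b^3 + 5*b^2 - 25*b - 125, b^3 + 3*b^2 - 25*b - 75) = b^2 - 25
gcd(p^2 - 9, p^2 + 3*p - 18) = p - 3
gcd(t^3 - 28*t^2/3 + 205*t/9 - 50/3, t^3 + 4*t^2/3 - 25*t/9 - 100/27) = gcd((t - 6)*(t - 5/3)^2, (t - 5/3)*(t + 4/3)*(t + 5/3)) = t - 5/3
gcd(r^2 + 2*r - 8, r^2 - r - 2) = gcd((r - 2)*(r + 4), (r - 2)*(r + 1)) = r - 2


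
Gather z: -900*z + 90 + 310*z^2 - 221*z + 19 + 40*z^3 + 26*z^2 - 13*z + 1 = 40*z^3 + 336*z^2 - 1134*z + 110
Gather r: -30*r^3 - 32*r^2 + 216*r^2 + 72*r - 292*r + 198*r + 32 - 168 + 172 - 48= -30*r^3 + 184*r^2 - 22*r - 12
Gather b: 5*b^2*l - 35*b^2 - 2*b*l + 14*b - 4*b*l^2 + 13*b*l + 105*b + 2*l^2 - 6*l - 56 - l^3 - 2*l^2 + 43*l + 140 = b^2*(5*l - 35) + b*(-4*l^2 + 11*l + 119) - l^3 + 37*l + 84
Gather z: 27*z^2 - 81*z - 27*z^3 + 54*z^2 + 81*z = -27*z^3 + 81*z^2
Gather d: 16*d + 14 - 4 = 16*d + 10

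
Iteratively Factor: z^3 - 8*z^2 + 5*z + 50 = (z + 2)*(z^2 - 10*z + 25) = (z - 5)*(z + 2)*(z - 5)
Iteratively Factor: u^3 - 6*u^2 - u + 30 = (u + 2)*(u^2 - 8*u + 15) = (u - 3)*(u + 2)*(u - 5)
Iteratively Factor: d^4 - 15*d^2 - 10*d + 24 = (d + 3)*(d^3 - 3*d^2 - 6*d + 8) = (d - 4)*(d + 3)*(d^2 + d - 2) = (d - 4)*(d + 2)*(d + 3)*(d - 1)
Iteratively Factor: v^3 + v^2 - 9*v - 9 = (v - 3)*(v^2 + 4*v + 3) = (v - 3)*(v + 1)*(v + 3)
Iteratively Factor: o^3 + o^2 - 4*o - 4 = (o - 2)*(o^2 + 3*o + 2) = (o - 2)*(o + 1)*(o + 2)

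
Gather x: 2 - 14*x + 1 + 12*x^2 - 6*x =12*x^2 - 20*x + 3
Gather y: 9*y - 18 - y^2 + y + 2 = -y^2 + 10*y - 16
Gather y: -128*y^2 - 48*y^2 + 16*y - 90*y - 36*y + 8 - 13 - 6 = -176*y^2 - 110*y - 11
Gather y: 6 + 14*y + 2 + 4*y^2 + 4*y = 4*y^2 + 18*y + 8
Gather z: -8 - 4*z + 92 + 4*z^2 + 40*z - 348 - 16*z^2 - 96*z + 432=-12*z^2 - 60*z + 168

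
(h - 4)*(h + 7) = h^2 + 3*h - 28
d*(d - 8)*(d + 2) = d^3 - 6*d^2 - 16*d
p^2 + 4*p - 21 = (p - 3)*(p + 7)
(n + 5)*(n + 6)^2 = n^3 + 17*n^2 + 96*n + 180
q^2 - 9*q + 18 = (q - 6)*(q - 3)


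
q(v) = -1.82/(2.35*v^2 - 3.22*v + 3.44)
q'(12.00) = 0.00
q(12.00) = -0.01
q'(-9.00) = -0.00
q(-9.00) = -0.01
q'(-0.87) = -0.21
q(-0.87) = -0.23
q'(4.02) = 0.04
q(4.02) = -0.06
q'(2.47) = 0.16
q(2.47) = -0.19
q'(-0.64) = -0.27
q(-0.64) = -0.28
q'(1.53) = 0.45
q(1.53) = -0.45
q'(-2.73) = -0.03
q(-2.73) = -0.06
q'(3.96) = 0.04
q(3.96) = -0.07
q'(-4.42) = -0.01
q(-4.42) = -0.03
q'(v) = -1.82*(3.22 - 4.7*v)/(2.35*v^2 - 3.22*v + 3.44)^2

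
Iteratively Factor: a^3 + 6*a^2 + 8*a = (a + 2)*(a^2 + 4*a) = a*(a + 2)*(a + 4)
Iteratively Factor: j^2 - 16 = (j + 4)*(j - 4)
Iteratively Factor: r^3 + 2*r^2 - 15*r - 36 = (r + 3)*(r^2 - r - 12) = (r - 4)*(r + 3)*(r + 3)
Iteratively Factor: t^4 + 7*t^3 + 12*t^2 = (t + 3)*(t^3 + 4*t^2) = t*(t + 3)*(t^2 + 4*t) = t*(t + 3)*(t + 4)*(t)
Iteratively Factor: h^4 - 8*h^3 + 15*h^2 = (h)*(h^3 - 8*h^2 + 15*h) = h*(h - 3)*(h^2 - 5*h) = h^2*(h - 3)*(h - 5)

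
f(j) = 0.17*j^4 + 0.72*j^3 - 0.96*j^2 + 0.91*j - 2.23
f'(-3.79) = 2.19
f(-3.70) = -23.35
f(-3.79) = -23.59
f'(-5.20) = -26.31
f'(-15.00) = -1779.29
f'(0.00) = 0.91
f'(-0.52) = 2.40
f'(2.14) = 13.36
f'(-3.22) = 6.79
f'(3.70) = 57.82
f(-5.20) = -9.86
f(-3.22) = -20.88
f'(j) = 0.68*j^3 + 2.16*j^2 - 1.92*j + 0.91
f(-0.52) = -3.05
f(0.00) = -2.23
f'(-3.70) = 3.14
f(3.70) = 56.33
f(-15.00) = 5944.37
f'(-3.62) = 3.91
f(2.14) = 5.94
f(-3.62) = -23.07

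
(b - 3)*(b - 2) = b^2 - 5*b + 6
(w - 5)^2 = w^2 - 10*w + 25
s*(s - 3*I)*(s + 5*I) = s^3 + 2*I*s^2 + 15*s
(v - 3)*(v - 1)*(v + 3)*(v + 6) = v^4 + 5*v^3 - 15*v^2 - 45*v + 54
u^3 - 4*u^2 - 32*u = u*(u - 8)*(u + 4)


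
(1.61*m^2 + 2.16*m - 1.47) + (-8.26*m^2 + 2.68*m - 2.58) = -6.65*m^2 + 4.84*m - 4.05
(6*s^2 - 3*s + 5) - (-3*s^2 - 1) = 9*s^2 - 3*s + 6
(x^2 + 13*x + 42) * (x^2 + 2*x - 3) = x^4 + 15*x^3 + 65*x^2 + 45*x - 126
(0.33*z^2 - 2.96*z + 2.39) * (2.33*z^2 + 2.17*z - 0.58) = 0.7689*z^4 - 6.1807*z^3 - 1.0459*z^2 + 6.9031*z - 1.3862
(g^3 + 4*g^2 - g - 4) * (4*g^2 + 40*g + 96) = 4*g^5 + 56*g^4 + 252*g^3 + 328*g^2 - 256*g - 384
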